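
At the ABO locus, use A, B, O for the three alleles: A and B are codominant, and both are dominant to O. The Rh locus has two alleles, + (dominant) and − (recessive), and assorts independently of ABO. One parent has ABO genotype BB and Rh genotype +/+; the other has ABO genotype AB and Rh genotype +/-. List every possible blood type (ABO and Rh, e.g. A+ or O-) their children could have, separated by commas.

B+, AB+

Gametes from BB × AB give offspring ABO genotypes AB, BB, i.e. phenotypes B, AB.
Rh cross +/+ × +/- → phenotypes Rh+.
Combining independently: B+, AB+.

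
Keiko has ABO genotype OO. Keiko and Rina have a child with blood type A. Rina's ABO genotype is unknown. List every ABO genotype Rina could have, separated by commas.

For each candidate genotype of Rina, check whether crossing it with OO can produce every observed child phenotype.
  AA → possible child types {A} ✓
  AB → possible child types {A, B} ✓
  AO → possible child types {O, A} ✓
  BB → possible child types {B} ✗
  BO → possible child types {O, B} ✗
  OO → possible child types {O} ✗

AA, AB, AO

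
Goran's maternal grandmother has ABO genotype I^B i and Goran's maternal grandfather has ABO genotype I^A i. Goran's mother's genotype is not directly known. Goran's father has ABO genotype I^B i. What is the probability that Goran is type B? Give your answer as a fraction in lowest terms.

Goran's mother's ABO genotype from I^B i × I^A i: 1/4 I^A I^B, 1/4 I^A i, 1/4 I^B i, 1/4 i i.
Crossing each possibility with the father I^B i and summing P(type B): 1/4·1/2 + 1/4·1/4 + 1/4·3/4 + 1/4·1/2 = 1/2.

1/2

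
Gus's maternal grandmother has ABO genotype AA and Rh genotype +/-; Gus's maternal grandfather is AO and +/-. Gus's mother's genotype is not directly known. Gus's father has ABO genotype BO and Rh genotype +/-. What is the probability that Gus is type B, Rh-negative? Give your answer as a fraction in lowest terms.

1/32

Gus's mother's ABO genotype from AA × AO: 1/2 AA, 1/2 AO.
Crossing each possibility with the father BO and summing P(type B): 1/2·0 + 1/2·1/4 = 1/8.
Similarly for Rh via the mother's Rh distribution: P(Rh-) = 1/4.
Independent loci: 1/8 × 1/4 = 1/32.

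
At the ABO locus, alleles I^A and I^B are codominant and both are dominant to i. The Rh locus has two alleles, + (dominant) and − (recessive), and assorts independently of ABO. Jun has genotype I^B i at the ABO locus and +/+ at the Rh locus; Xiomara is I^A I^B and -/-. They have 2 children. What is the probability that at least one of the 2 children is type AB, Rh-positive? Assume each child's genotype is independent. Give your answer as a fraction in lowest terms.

7/16

ABO cross I^B i × I^A I^B → 1/4 A, 1/2 B, 1/4 AB.
Rh cross +/+ × -/- → 1 Rh+; so P(type AB, Rh-positive) = 1/4 × 1 = 1/4 per child.
P(none) = (3/4)^2 = 9/16; P(at least one) = 1 − 9/16 = 7/16.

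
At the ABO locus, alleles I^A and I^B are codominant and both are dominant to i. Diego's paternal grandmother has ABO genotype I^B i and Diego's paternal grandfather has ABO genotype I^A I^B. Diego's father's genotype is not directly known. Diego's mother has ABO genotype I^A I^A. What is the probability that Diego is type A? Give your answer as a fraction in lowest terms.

Diego's father's ABO genotype from I^B i × I^A I^B: 1/4 I^A I^B, 1/4 I^A i, 1/4 I^B I^B, 1/4 I^B i.
Crossing each possibility with the mother I^A I^A and summing P(type A): 1/4·1/2 + 1/4·1 + 1/4·0 + 1/4·1/2 = 1/2.

1/2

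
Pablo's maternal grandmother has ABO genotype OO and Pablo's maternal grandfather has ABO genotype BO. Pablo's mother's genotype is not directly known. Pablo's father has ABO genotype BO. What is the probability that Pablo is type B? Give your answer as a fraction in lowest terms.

5/8

Pablo's mother's ABO genotype from OO × BO: 1/2 BO, 1/2 OO.
Crossing each possibility with the father BO and summing P(type B): 1/2·3/4 + 1/2·1/2 = 5/8.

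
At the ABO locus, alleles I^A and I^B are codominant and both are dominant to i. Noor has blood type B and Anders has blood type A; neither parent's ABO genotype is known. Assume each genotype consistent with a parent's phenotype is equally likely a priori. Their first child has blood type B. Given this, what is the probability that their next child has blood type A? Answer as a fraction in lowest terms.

Possible genotypes: Noor ∈ {I^B I^B, I^B i}; Anders ∈ {I^A I^A, I^A i}.
Weight each parental genotype pair by prior × P(type-B child):
  I^B I^B × I^A i: posterior weight 2/3; P(next child type A) = 0.
  I^B i × I^A i: posterior weight 1/3; P(next child type A) = 1/4.
Weighted sum = 1/12.

1/12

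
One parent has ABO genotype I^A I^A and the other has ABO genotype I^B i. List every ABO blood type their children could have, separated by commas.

A, AB

Gametes from I^A I^A × I^B i give offspring ABO genotypes I^A I^B, I^A i, i.e. phenotypes A, AB.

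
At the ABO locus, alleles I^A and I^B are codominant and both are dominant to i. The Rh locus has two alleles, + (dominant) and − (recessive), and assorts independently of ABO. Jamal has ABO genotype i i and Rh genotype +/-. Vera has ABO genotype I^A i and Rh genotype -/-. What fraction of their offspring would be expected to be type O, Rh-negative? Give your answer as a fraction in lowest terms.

1/4

ABO cross i i × I^A i → offspring phenotypes: 1/2 O, 1/2 A.
Rh cross +/- × -/- → 1/2 Rh+, 1/2 Rh-.
Independent loci: P(type O, Rh-negative) = 1/2 × 1/2 = 1/4.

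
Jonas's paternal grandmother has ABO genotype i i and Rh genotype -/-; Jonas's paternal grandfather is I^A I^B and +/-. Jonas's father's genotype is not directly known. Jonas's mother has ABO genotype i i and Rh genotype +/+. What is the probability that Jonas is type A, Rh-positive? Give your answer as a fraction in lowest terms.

1/4

Jonas's father's ABO genotype from i i × I^A I^B: 1/2 I^A i, 1/2 I^B i.
Crossing each possibility with the mother i i and summing P(type A): 1/2·1/2 + 1/2·0 = 1/4.
Similarly for Rh via the father's Rh distribution: P(Rh+) = 1.
Independent loci: 1/4 × 1 = 1/4.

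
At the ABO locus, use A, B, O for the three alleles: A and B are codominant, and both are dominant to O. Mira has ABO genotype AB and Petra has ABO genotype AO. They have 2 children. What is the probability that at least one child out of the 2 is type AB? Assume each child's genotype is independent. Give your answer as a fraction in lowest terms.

ABO cross AB × AO → 1/2 A, 1/4 B, 1/4 AB.
So P(type AB) = 1/4 per child.
P(none) = (3/4)^2 = 9/16; P(at least one) = 1 − 9/16 = 7/16.

7/16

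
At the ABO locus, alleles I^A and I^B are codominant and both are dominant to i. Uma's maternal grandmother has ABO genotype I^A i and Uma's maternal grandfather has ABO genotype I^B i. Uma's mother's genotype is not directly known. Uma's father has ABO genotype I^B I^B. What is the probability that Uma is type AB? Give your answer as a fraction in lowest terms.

Uma's mother's ABO genotype from I^A i × I^B i: 1/4 I^A I^B, 1/4 I^A i, 1/4 I^B i, 1/4 i i.
Crossing each possibility with the father I^B I^B and summing P(type AB): 1/4·1/2 + 1/4·1/2 + 1/4·0 + 1/4·0 = 1/4.

1/4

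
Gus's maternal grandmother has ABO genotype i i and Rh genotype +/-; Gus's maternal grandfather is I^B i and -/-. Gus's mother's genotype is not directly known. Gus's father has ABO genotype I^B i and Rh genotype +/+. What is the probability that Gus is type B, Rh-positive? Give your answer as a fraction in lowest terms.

Gus's mother's ABO genotype from i i × I^B i: 1/2 I^B i, 1/2 i i.
Crossing each possibility with the father I^B i and summing P(type B): 1/2·3/4 + 1/2·1/2 = 5/8.
Similarly for Rh via the mother's Rh distribution: P(Rh+) = 1.
Independent loci: 5/8 × 1 = 5/8.

5/8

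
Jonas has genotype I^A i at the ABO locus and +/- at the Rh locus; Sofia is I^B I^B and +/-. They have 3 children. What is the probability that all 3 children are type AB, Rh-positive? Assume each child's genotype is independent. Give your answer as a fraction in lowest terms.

27/512

ABO cross I^A i × I^B I^B → 1/2 B, 1/2 AB.
Rh cross +/- × +/- → 3/4 Rh+, 1/4 Rh-; so P(type AB, Rh-positive) = 1/2 × 3/4 = 3/8 per child.
All 3 independent: (3/8)^3 = 27/512.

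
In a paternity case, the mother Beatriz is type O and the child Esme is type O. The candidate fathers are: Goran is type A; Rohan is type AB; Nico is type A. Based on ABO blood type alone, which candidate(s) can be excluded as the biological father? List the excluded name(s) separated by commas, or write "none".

Rohan

A candidate is excluded only if no genotype consistent with his phenotype could produce a type O child with a type O mother.
Rohan (type AB): no genotype consistent with that phenotype can produce a type-O child with a type-O mother.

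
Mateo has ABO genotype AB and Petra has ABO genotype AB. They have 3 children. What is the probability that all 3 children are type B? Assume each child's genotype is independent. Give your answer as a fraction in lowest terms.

ABO cross AB × AB → 1/4 A, 1/4 B, 1/2 AB.
So P(type B) = 1/4 per child.
All 3 independent: (1/4)^3 = 1/64.

1/64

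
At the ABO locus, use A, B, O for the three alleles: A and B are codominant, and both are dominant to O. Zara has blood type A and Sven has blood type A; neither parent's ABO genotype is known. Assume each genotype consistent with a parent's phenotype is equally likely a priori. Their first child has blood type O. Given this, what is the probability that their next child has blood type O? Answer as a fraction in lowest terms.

1/4

Possible genotypes: Zara ∈ {AA, AO}; Sven ∈ {AA, AO}.
Weight each parental genotype pair by prior × P(type-O child):
  AO × AO: posterior weight 1; P(next child type O) = 1/4.
Weighted sum = 1/4.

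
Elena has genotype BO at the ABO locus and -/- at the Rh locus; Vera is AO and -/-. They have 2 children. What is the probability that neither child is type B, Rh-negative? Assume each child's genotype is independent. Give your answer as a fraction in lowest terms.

ABO cross BO × AO → 1/4 O, 1/4 A, 1/4 B, 1/4 AB.
Rh cross -/- × -/- → 1 Rh-; so P(type B, Rh-negative) = 1/4 × 1 = 1/4 per child.
P(not type B, Rh-negative) = 3/4 for one child; (3/4)^2 = 9/16.

9/16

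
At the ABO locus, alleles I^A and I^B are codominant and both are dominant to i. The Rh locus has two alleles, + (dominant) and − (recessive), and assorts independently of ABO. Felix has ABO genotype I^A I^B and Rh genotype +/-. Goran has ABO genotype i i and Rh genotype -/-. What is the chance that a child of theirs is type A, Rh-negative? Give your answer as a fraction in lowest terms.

ABO cross I^A I^B × i i → offspring phenotypes: 1/2 A, 1/2 B.
Rh cross +/- × -/- → 1/2 Rh+, 1/2 Rh-.
Independent loci: P(type A, Rh-negative) = 1/2 × 1/2 = 1/4.

1/4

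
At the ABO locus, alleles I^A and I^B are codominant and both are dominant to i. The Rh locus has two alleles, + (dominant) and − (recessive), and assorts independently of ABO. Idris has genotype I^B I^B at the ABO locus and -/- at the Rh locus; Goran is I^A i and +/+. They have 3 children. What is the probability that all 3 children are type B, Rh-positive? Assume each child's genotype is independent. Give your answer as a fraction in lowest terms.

1/8

ABO cross I^B I^B × I^A i → 1/2 B, 1/2 AB.
Rh cross -/- × +/+ → 1 Rh+; so P(type B, Rh-positive) = 1/2 × 1 = 1/2 per child.
All 3 independent: (1/2)^3 = 1/8.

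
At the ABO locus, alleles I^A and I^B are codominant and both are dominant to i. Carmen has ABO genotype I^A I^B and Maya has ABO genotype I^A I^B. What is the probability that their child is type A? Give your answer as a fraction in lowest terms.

1/4

ABO cross I^A I^B × I^A I^B → offspring phenotypes: 1/4 A, 1/4 B, 1/2 AB.
So P(type A) = 1/4.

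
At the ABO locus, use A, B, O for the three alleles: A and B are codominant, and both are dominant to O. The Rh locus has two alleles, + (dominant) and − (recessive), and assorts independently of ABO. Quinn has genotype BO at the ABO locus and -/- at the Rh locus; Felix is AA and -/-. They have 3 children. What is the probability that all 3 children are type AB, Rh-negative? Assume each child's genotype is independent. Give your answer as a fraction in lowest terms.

1/8

ABO cross BO × AA → 1/2 A, 1/2 AB.
Rh cross -/- × -/- → 1 Rh-; so P(type AB, Rh-negative) = 1/2 × 1 = 1/2 per child.
All 3 independent: (1/2)^3 = 1/8.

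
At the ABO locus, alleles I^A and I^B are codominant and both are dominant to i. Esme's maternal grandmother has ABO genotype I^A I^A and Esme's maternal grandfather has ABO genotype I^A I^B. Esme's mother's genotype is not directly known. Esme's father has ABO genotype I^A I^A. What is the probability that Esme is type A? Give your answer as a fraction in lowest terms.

3/4

Esme's mother's ABO genotype from I^A I^A × I^A I^B: 1/2 I^A I^A, 1/2 I^A I^B.
Crossing each possibility with the father I^A I^A and summing P(type A): 1/2·1 + 1/2·1/2 = 3/4.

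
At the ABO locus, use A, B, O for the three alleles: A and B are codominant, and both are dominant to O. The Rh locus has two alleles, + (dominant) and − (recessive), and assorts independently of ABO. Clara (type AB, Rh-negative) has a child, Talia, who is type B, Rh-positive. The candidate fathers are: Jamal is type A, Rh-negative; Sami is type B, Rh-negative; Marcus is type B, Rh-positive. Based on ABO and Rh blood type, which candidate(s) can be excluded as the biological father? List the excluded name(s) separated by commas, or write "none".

A candidate is excluded only if no genotype consistent with his phenotype could produce a type B, Rh-positive child with a type AB, Rh-negative mother.
Jamal (type A, Rh-): no genotype consistent with that phenotype can produce a type-B Rh+ child with a type-AB mother.
Sami (type B, Rh-): no genotype consistent with that phenotype can produce a type-B Rh+ child with a type-AB mother.

Jamal, Sami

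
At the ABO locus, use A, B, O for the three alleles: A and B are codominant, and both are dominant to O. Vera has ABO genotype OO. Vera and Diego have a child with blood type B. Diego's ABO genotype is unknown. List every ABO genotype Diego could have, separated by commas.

For each candidate genotype of Diego, check whether crossing it with OO can produce every observed child phenotype.
  AA → possible child types {A} ✗
  AB → possible child types {A, B} ✓
  AO → possible child types {O, A} ✗
  BB → possible child types {B} ✓
  BO → possible child types {O, B} ✓
  OO → possible child types {O} ✗

AB, BB, BO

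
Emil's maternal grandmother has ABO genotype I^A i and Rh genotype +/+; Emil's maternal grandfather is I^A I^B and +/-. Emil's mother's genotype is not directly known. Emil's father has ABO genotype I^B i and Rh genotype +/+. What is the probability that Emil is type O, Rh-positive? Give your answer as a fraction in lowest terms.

1/8

Emil's mother's ABO genotype from I^A i × I^A I^B: 1/4 I^A I^A, 1/4 I^A I^B, 1/4 I^A i, 1/4 I^B i.
Crossing each possibility with the father I^B i and summing P(type O): 1/4·0 + 1/4·0 + 1/4·1/4 + 1/4·1/4 = 1/8.
Similarly for Rh via the mother's Rh distribution: P(Rh+) = 1.
Independent loci: 1/8 × 1 = 1/8.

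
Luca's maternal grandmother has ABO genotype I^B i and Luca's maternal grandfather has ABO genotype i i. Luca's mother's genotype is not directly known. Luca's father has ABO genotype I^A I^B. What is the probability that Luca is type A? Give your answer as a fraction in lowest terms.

Luca's mother's ABO genotype from I^B i × i i: 1/2 I^B i, 1/2 i i.
Crossing each possibility with the father I^A I^B and summing P(type A): 1/2·1/4 + 1/2·1/2 = 3/8.

3/8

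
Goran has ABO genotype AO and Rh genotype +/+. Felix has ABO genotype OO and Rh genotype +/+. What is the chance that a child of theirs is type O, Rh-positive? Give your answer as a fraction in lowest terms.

1/2

ABO cross AO × OO → offspring phenotypes: 1/2 O, 1/2 A.
Rh cross +/+ × +/+ → 1 Rh+.
Independent loci: P(type O, Rh-positive) = 1/2 × 1 = 1/2.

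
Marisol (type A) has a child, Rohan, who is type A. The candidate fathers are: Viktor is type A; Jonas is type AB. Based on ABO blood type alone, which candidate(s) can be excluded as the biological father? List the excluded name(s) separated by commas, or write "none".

none

A candidate is excluded only if no genotype consistent with his phenotype could produce a type A child with a type A mother.
Every candidate has at least one consistent genotype combination, so none can be excluded.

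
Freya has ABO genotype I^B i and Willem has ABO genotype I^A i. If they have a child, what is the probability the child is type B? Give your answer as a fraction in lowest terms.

ABO cross I^B i × I^A i → offspring phenotypes: 1/4 O, 1/4 A, 1/4 B, 1/4 AB.
So P(type B) = 1/4.

1/4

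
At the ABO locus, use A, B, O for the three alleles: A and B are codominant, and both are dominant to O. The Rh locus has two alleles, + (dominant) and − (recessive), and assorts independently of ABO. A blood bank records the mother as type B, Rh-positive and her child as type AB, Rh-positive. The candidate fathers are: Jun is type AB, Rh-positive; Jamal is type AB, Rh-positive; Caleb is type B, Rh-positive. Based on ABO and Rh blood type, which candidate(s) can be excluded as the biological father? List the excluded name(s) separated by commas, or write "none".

Caleb

A candidate is excluded only if no genotype consistent with his phenotype could produce a type AB, Rh-positive child with a type B, Rh-positive mother.
Caleb (type B, Rh+): no genotype consistent with that phenotype can produce a type-AB Rh+ child with a type-B mother.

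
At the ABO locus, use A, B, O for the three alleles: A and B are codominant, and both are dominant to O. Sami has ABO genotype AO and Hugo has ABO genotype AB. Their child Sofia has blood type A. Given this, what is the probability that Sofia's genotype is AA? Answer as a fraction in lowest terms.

Cross AO × AB → 1/4 AA, 1/4 AB, 1/4 AO, 1/4 BO.
Type-A genotypes among offspring: AA (1/4), AO (1/4); total 1/2.
P(AA | type A) = (1/4) / (1/2) = 1/2.

1/2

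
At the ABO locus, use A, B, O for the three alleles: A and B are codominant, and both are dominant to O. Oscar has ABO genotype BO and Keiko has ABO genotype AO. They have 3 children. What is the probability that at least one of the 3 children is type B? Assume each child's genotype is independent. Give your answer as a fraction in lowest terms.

37/64

ABO cross BO × AO → 1/4 O, 1/4 A, 1/4 B, 1/4 AB.
So P(type B) = 1/4 per child.
P(none) = (3/4)^3 = 27/64; P(at least one) = 1 − 27/64 = 37/64.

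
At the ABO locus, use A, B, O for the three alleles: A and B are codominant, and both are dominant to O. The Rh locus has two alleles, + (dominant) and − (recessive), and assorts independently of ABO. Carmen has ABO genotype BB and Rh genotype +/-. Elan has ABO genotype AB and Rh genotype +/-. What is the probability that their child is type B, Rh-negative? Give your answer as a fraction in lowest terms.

ABO cross BB × AB → offspring phenotypes: 1/2 B, 1/2 AB.
Rh cross +/- × +/- → 3/4 Rh+, 1/4 Rh-.
Independent loci: P(type B, Rh-negative) = 1/2 × 1/4 = 1/8.

1/8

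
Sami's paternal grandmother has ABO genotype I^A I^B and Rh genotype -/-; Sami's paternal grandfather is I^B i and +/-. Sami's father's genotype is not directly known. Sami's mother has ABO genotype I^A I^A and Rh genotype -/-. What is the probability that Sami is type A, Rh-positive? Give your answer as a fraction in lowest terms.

Sami's father's ABO genotype from I^A I^B × I^B i: 1/4 I^A I^B, 1/4 I^A i, 1/4 I^B I^B, 1/4 I^B i.
Crossing each possibility with the mother I^A I^A and summing P(type A): 1/4·1/2 + 1/4·1 + 1/4·0 + 1/4·1/2 = 1/2.
Similarly for Rh via the father's Rh distribution: P(Rh+) = 1/4.
Independent loci: 1/2 × 1/4 = 1/8.

1/8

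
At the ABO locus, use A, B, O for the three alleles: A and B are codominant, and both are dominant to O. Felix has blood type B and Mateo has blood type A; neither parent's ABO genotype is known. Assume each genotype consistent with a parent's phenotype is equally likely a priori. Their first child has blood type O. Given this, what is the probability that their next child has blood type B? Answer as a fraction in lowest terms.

Possible genotypes: Felix ∈ {BB, BO}; Mateo ∈ {AA, AO}.
Weight each parental genotype pair by prior × P(type-O child):
  BO × AO: posterior weight 1; P(next child type B) = 1/4.
Weighted sum = 1/4.

1/4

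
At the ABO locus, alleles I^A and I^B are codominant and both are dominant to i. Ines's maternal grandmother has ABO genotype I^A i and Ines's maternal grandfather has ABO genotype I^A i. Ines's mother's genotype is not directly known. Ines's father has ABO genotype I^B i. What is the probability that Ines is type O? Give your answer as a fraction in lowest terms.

1/4

Ines's mother's ABO genotype from I^A i × I^A i: 1/4 I^A I^A, 1/2 I^A i, 1/4 i i.
Crossing each possibility with the father I^B i and summing P(type O): 1/4·0 + 1/2·1/4 + 1/4·1/2 = 1/4.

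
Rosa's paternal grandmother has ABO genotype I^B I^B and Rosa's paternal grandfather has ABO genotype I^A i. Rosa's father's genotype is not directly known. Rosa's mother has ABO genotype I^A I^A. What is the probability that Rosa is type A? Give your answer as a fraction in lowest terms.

1/2

Rosa's father's ABO genotype from I^B I^B × I^A i: 1/2 I^A I^B, 1/2 I^B i.
Crossing each possibility with the mother I^A I^A and summing P(type A): 1/2·1/2 + 1/2·1/2 = 1/2.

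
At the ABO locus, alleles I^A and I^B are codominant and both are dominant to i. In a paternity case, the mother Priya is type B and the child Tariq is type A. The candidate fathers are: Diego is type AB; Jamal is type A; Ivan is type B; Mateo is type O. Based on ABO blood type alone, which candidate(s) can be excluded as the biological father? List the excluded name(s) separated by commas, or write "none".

Ivan, Mateo

A candidate is excluded only if no genotype consistent with his phenotype could produce a type A child with a type B mother.
Ivan (type B): no genotype consistent with that phenotype can produce a type-A child with a type-B mother.
Mateo (type O): no genotype consistent with that phenotype can produce a type-A child with a type-B mother.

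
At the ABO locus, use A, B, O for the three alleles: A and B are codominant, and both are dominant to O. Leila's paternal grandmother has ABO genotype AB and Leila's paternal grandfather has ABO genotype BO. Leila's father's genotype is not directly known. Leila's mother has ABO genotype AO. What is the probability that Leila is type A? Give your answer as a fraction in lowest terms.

Leila's father's ABO genotype from AB × BO: 1/4 AB, 1/4 AO, 1/4 BB, 1/4 BO.
Crossing each possibility with the mother AO and summing P(type A): 1/4·1/2 + 1/4·3/4 + 1/4·0 + 1/4·1/4 = 3/8.

3/8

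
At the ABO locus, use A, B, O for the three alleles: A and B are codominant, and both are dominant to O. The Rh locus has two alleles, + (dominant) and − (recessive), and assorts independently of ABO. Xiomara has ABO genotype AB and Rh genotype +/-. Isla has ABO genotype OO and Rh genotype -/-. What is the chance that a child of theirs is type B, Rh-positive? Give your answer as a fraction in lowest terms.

ABO cross AB × OO → offspring phenotypes: 1/2 A, 1/2 B.
Rh cross +/- × -/- → 1/2 Rh+, 1/2 Rh-.
Independent loci: P(type B, Rh-positive) = 1/2 × 1/2 = 1/4.

1/4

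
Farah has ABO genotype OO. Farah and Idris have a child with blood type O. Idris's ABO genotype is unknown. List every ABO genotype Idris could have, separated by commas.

For each candidate genotype of Idris, check whether crossing it with OO can produce every observed child phenotype.
  AA → possible child types {A} ✗
  AB → possible child types {A, B} ✗
  AO → possible child types {O, A} ✓
  BB → possible child types {B} ✗
  BO → possible child types {O, B} ✓
  OO → possible child types {O} ✓

AO, BO, OO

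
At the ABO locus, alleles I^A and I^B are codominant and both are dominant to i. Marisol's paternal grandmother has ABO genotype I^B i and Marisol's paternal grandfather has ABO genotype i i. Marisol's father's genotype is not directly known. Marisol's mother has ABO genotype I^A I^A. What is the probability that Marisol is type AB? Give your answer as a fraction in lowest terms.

1/4

Marisol's father's ABO genotype from I^B i × i i: 1/2 I^B i, 1/2 i i.
Crossing each possibility with the mother I^A I^A and summing P(type AB): 1/2·1/2 + 1/2·0 = 1/4.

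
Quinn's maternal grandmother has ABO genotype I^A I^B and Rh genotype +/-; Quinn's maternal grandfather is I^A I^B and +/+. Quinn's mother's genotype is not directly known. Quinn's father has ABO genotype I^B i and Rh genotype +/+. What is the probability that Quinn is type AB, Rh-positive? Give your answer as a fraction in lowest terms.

Quinn's mother's ABO genotype from I^A I^B × I^A I^B: 1/4 I^A I^A, 1/2 I^A I^B, 1/4 I^B I^B.
Crossing each possibility with the father I^B i and summing P(type AB): 1/4·1/2 + 1/2·1/4 + 1/4·0 = 1/4.
Similarly for Rh via the mother's Rh distribution: P(Rh+) = 1.
Independent loci: 1/4 × 1 = 1/4.

1/4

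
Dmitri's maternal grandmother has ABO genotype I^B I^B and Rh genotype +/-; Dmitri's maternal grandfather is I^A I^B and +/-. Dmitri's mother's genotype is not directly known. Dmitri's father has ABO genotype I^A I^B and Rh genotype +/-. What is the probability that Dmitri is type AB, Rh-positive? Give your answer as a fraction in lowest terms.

Dmitri's mother's ABO genotype from I^B I^B × I^A I^B: 1/2 I^A I^B, 1/2 I^B I^B.
Crossing each possibility with the father I^A I^B and summing P(type AB): 1/2·1/2 + 1/2·1/2 = 1/2.
Similarly for Rh via the mother's Rh distribution: P(Rh+) = 3/4.
Independent loci: 1/2 × 3/4 = 3/8.

3/8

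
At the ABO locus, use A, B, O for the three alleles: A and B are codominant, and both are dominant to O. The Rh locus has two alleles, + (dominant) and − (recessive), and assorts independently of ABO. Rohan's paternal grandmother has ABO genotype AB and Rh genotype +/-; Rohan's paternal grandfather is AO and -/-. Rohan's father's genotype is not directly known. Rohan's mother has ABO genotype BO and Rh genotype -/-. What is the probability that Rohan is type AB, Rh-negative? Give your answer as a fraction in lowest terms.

Rohan's father's ABO genotype from AB × AO: 1/4 AA, 1/4 AB, 1/4 AO, 1/4 BO.
Crossing each possibility with the mother BO and summing P(type AB): 1/4·1/2 + 1/4·1/4 + 1/4·1/4 + 1/4·0 = 1/4.
Similarly for Rh via the father's Rh distribution: P(Rh-) = 3/4.
Independent loci: 1/4 × 3/4 = 3/16.

3/16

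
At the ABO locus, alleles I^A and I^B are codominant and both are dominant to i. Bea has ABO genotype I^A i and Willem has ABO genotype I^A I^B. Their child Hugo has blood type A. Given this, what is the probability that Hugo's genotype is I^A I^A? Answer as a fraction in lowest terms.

1/2

Cross I^A i × I^A I^B → 1/4 I^A I^A, 1/4 I^A I^B, 1/4 I^A i, 1/4 I^B i.
Type-A genotypes among offspring: I^A I^A (1/4), I^A i (1/4); total 1/2.
P(I^A I^A | type A) = (1/4) / (1/2) = 1/2.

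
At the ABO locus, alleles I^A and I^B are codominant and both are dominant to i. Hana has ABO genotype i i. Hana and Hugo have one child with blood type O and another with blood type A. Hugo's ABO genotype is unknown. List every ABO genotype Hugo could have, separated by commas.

For each candidate genotype of Hugo, check whether crossing it with i i can produce every observed child phenotype.
  I^A I^A → possible child types {A} ✗
  I^A I^B → possible child types {A, B} ✗
  I^A i → possible child types {O, A} ✓
  I^B I^B → possible child types {B} ✗
  I^B i → possible child types {O, B} ✗
  i i → possible child types {O} ✗

I^A i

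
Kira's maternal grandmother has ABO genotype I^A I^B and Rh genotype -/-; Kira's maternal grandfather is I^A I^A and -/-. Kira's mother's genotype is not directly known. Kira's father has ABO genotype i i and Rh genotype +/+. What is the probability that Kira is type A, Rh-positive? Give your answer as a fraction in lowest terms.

3/4

Kira's mother's ABO genotype from I^A I^B × I^A I^A: 1/2 I^A I^A, 1/2 I^A I^B.
Crossing each possibility with the father i i and summing P(type A): 1/2·1 + 1/2·1/2 = 3/4.
Similarly for Rh via the mother's Rh distribution: P(Rh+) = 1.
Independent loci: 3/4 × 1 = 3/4.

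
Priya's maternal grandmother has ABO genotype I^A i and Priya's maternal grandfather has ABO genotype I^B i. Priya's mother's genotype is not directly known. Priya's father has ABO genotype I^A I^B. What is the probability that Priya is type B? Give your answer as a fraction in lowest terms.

3/8

Priya's mother's ABO genotype from I^A i × I^B i: 1/4 I^A I^B, 1/4 I^A i, 1/4 I^B i, 1/4 i i.
Crossing each possibility with the father I^A I^B and summing P(type B): 1/4·1/4 + 1/4·1/4 + 1/4·1/2 + 1/4·1/2 = 3/8.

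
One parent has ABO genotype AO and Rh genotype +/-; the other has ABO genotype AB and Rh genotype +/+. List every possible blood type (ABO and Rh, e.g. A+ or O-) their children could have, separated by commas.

Gametes from AO × AB give offspring ABO genotypes AA, AB, AO, BO, i.e. phenotypes A, B, AB.
Rh cross +/- × +/+ → phenotypes Rh+.
Combining independently: A+, B+, AB+.

A+, B+, AB+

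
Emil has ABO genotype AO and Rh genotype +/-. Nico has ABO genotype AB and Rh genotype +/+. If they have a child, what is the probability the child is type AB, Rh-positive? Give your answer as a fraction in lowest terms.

1/4

ABO cross AO × AB → offspring phenotypes: 1/2 A, 1/4 B, 1/4 AB.
Rh cross +/- × +/+ → 1 Rh+.
Independent loci: P(type AB, Rh-positive) = 1/4 × 1 = 1/4.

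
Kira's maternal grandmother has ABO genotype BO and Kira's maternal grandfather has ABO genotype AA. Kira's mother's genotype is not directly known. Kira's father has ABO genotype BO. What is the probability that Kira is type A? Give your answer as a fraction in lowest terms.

1/4

Kira's mother's ABO genotype from BO × AA: 1/2 AB, 1/2 AO.
Crossing each possibility with the father BO and summing P(type A): 1/2·1/4 + 1/2·1/4 = 1/4.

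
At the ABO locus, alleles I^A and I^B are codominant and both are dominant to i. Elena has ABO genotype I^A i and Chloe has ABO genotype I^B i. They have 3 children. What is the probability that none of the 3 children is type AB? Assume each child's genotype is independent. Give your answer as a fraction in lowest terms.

27/64

ABO cross I^A i × I^B i → 1/4 O, 1/4 A, 1/4 B, 1/4 AB.
So P(type AB) = 1/4 per child.
P(not type AB) = 3/4 for one child; (3/4)^3 = 27/64.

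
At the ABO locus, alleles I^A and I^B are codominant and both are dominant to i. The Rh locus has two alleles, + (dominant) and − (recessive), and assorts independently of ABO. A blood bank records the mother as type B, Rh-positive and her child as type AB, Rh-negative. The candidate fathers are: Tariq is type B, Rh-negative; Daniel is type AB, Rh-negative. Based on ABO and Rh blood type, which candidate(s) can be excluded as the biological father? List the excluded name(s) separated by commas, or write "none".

Tariq

A candidate is excluded only if no genotype consistent with his phenotype could produce a type AB, Rh-negative child with a type B, Rh-positive mother.
Tariq (type B, Rh-): no genotype consistent with that phenotype can produce a type-AB Rh- child with a type-B mother.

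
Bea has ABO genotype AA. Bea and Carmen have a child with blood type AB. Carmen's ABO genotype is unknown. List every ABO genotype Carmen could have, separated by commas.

For each candidate genotype of Carmen, check whether crossing it with AA can produce every observed child phenotype.
  AA → possible child types {A} ✗
  AB → possible child types {A, AB} ✓
  AO → possible child types {A} ✗
  BB → possible child types {AB} ✓
  BO → possible child types {A, AB} ✓
  OO → possible child types {A} ✗

AB, BB, BO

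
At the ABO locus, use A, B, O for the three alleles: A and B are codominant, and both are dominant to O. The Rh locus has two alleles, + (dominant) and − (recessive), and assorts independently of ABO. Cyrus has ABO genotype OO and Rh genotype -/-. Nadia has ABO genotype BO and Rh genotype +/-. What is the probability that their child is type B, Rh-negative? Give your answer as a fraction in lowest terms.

1/4

ABO cross OO × BO → offspring phenotypes: 1/2 O, 1/2 B.
Rh cross -/- × +/- → 1/2 Rh+, 1/2 Rh-.
Independent loci: P(type B, Rh-negative) = 1/2 × 1/2 = 1/4.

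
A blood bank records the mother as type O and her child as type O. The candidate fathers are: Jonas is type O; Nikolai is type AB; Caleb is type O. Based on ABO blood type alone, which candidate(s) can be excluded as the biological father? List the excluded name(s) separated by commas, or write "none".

Nikolai

A candidate is excluded only if no genotype consistent with his phenotype could produce a type O child with a type O mother.
Nikolai (type AB): no genotype consistent with that phenotype can produce a type-O child with a type-O mother.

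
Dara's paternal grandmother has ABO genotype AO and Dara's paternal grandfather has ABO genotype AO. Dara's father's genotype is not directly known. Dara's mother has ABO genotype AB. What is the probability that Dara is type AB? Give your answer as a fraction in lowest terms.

1/4

Dara's father's ABO genotype from AO × AO: 1/4 AA, 1/2 AO, 1/4 OO.
Crossing each possibility with the mother AB and summing P(type AB): 1/4·1/2 + 1/2·1/4 + 1/4·0 = 1/4.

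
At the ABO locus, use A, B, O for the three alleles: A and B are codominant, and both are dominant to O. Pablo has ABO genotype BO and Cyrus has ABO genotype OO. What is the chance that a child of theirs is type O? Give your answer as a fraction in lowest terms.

1/2

ABO cross BO × OO → offspring phenotypes: 1/2 O, 1/2 B.
So P(type O) = 1/2.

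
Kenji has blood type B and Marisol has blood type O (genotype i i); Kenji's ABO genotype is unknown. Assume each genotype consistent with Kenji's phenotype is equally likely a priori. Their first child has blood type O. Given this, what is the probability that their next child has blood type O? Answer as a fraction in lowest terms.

1/2

Possible genotypes: Kenji ∈ {I^B I^B, I^B i}; Marisol ∈ {i i}.
Weight each parental genotype pair by prior × P(type-O child):
  I^B i × i i: posterior weight 1; P(next child type O) = 1/2.
Weighted sum = 1/2.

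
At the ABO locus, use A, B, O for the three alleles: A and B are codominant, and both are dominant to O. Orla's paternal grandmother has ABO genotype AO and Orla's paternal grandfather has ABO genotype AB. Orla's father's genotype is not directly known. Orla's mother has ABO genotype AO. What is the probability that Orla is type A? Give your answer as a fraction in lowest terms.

Orla's father's ABO genotype from AO × AB: 1/4 AA, 1/4 AB, 1/4 AO, 1/4 BO.
Crossing each possibility with the mother AO and summing P(type A): 1/4·1 + 1/4·1/2 + 1/4·3/4 + 1/4·1/4 = 5/8.

5/8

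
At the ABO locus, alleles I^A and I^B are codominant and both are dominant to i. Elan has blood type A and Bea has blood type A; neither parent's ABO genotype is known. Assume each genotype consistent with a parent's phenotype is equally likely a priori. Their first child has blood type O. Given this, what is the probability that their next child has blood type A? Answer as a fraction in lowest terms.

3/4

Possible genotypes: Elan ∈ {I^A I^A, I^A i}; Bea ∈ {I^A I^A, I^A i}.
Weight each parental genotype pair by prior × P(type-O child):
  I^A i × I^A i: posterior weight 1; P(next child type A) = 3/4.
Weighted sum = 3/4.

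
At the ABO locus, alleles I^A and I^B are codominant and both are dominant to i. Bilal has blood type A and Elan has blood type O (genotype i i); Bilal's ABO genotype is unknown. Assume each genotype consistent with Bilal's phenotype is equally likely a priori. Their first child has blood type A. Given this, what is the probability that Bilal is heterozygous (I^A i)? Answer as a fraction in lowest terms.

1/3

Possible genotypes: Bilal ∈ {I^A I^A, I^A i}; Elan ∈ {i i}.
Weight each parental genotype pair by prior × P(type-A child):
  I^A I^A × i i: posterior weight 2/3.
  I^A i × i i: posterior weight 1/3.
Sum the posterior weight over pairs where Bilal is I^A i: 1/3.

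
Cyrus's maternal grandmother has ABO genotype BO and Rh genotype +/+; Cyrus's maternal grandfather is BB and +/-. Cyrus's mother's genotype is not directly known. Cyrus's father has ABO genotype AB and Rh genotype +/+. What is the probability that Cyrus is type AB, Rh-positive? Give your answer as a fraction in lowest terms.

3/8

Cyrus's mother's ABO genotype from BO × BB: 1/2 BB, 1/2 BO.
Crossing each possibility with the father AB and summing P(type AB): 1/2·1/2 + 1/2·1/4 = 3/8.
Similarly for Rh via the mother's Rh distribution: P(Rh+) = 1.
Independent loci: 3/8 × 1 = 3/8.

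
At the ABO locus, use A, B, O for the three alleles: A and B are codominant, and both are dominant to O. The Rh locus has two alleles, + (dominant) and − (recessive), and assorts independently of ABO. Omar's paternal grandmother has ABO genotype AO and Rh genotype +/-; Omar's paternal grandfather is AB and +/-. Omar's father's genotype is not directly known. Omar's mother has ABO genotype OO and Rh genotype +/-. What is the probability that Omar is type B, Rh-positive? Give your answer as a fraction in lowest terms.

3/16

Omar's father's ABO genotype from AO × AB: 1/4 AA, 1/4 AB, 1/4 AO, 1/4 BO.
Crossing each possibility with the mother OO and summing P(type B): 1/4·0 + 1/4·1/2 + 1/4·0 + 1/4·1/2 = 1/4.
Similarly for Rh via the father's Rh distribution: P(Rh+) = 3/4.
Independent loci: 1/4 × 3/4 = 3/16.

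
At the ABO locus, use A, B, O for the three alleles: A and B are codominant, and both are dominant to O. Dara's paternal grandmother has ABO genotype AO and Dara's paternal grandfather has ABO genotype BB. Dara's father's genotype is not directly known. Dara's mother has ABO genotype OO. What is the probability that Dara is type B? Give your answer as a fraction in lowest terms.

1/2

Dara's father's ABO genotype from AO × BB: 1/2 AB, 1/2 BO.
Crossing each possibility with the mother OO and summing P(type B): 1/2·1/2 + 1/2·1/2 = 1/2.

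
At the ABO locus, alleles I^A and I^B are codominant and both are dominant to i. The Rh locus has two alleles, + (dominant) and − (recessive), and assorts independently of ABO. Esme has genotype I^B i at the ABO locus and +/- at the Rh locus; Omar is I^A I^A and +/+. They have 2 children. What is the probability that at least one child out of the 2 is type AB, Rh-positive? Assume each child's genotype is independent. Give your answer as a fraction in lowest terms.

ABO cross I^B i × I^A I^A → 1/2 A, 1/2 AB.
Rh cross +/- × +/+ → 1 Rh+; so P(type AB, Rh-positive) = 1/2 × 1 = 1/2 per child.
P(none) = (1/2)^2 = 1/4; P(at least one) = 1 − 1/4 = 3/4.

3/4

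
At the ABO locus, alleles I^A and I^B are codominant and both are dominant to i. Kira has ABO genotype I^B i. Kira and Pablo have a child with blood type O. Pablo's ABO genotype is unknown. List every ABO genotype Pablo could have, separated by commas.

I^A i, I^B i, i i

For each candidate genotype of Pablo, check whether crossing it with I^B i can produce every observed child phenotype.
  I^A I^A → possible child types {A, AB} ✗
  I^A I^B → possible child types {A, B, AB} ✗
  I^A i → possible child types {O, A, B, AB} ✓
  I^B I^B → possible child types {B} ✗
  I^B i → possible child types {O, B} ✓
  i i → possible child types {O, B} ✓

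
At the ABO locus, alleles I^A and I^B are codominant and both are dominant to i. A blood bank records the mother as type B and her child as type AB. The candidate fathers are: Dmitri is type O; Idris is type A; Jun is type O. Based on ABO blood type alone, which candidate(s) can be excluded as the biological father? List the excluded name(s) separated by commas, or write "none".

A candidate is excluded only if no genotype consistent with his phenotype could produce a type AB child with a type B mother.
Dmitri (type O): no genotype consistent with that phenotype can produce a type-AB child with a type-B mother.
Jun (type O): no genotype consistent with that phenotype can produce a type-AB child with a type-B mother.

Dmitri, Jun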